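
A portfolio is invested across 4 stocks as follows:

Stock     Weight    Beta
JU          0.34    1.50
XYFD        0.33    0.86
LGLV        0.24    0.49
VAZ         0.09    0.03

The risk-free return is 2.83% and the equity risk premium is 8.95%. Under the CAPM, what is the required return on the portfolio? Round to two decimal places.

11.01%

β_P = Σ w_i β_i = 0.34×1.50 + 0.33×0.86 + 0.24×0.49 + 0.09×0.03 = 0.9141
E(R_P) = R_f + β_P × MRP = 2.83% + 0.9141 × 8.95% = 11.01%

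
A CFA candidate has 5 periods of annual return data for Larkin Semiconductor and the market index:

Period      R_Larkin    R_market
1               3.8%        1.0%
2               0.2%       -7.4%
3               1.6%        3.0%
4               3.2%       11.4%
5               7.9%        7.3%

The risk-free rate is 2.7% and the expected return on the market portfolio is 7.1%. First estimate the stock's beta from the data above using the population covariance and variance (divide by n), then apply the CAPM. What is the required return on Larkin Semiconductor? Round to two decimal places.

3.80%

Mean R_i = (3.8 + 0.2 + 1.6 + 3.2 + 7.9) / 5 = 3.3400%
Mean R_m = (1.0 − 7.4 + 3.0 + 11.4 + 7.3) / 5 = 3.0600%
Σ(R_i − R̄_i)(R_m − R̄_m) = 50.1680  ⇒  Cov = 50.1680 / 5 = 10.0336
Σ(R_m − R̄_m)² = 201.1920  ⇒  Var(R_m) = 201.1920 / 5 = 40.2384
β = Cov / Var(R_m) = 10.0336 / 40.2384 = 0.2494
MRP = 7.1% − 2.7% = 4.40%
E(R) = R_f + β × MRP = 2.7% + 0.2494 × 4.4% = 3.80%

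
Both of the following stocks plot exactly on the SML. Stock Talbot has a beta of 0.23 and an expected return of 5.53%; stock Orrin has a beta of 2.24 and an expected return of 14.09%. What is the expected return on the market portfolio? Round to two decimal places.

Both satisfy E(R) = R_f + β·MRP, so the slope of the SML is
MRP = (14.09% − 5.53%) / (2.24 − 0.23) = 8.56% / 2.01 = 4.2587%
R_f = E(R_Talbot) − β_Talbot·MRP = 5.53% − 0.23 × 4.2587% = 4.5505%
E(R_m) = R_f + MRP = 4.5505% + 4.2587% = 8.81%

8.81%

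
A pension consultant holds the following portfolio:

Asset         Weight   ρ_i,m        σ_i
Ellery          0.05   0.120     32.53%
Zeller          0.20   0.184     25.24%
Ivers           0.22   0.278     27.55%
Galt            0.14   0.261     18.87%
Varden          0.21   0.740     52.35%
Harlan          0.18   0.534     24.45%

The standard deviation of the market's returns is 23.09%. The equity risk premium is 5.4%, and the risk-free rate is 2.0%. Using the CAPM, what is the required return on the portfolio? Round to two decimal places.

5.27%

β_Ellery = 0.120 × 32.53% / 23.09% = 0.1691
β_Zeller = 0.184 × 25.24% / 23.09% = 0.2011
β_Ivers = 0.278 × 27.55% / 23.09% = 0.3317
β_Galt = 0.261 × 18.87% / 23.09% = 0.2133
β_Varden = 0.740 × 52.35% / 23.09% = 1.6777
β_Harlan = 0.534 × 24.45% / 23.09% = 0.5655
β_P = Σ w_i β_i = 0.05×0.1691 + 0.20×0.2011 + 0.22×0.3317 + 0.14×0.2133 + 0.21×1.6777 + 0.18×0.5655 = 0.6056
E(R_P) = R_f + β_P × MRP = 2.0% + 0.6056 × 5.4% = 5.27%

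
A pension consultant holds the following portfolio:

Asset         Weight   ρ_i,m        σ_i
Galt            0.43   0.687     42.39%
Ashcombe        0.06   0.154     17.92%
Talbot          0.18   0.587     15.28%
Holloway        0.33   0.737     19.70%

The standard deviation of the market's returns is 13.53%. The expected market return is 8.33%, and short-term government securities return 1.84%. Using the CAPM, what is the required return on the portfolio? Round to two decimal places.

β_Galt = 0.687 × 42.39% / 13.53% = 2.1524
β_Ashcombe = 0.154 × 17.92% / 13.53% = 0.2040
β_Talbot = 0.587 × 15.28% / 13.53% = 0.6629
β_Holloway = 0.737 × 19.70% / 13.53% = 1.0731
β_P = Σ w_i β_i = 0.43×2.1524 + 0.06×0.2040 + 0.18×0.6629 + 0.33×1.0731 = 1.4112
MRP = 8.33% − 1.84% = 6.49%
E(R_P) = R_f + β_P × MRP = 1.84% + 1.4112 × 6.49% = 11.00%

11.00%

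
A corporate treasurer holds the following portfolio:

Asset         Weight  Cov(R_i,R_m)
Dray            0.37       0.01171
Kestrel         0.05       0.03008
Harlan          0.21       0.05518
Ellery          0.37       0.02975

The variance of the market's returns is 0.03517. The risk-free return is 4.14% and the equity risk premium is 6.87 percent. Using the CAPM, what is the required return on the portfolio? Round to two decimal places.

β_Dray = 0.01171 / 0.03517 = 0.3330
β_Kestrel = 0.03008 / 0.03517 = 0.8553
β_Harlan = 0.05518 / 0.03517 = 1.5690
β_Ellery = 0.02975 / 0.03517 = 0.8459
β_P = Σ w_i β_i = 0.37×0.3330 + 0.05×0.8553 + 0.21×1.5690 + 0.37×0.8459 = 0.8084
E(R_P) = R_f + β_P × MRP = 4.14% + 0.8084 × 6.87% = 9.69%

9.69%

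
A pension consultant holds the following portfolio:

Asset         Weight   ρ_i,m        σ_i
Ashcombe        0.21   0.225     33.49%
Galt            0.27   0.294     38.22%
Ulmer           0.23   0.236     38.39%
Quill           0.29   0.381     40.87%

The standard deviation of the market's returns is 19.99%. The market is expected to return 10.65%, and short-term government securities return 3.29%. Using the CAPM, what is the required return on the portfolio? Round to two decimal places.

7.42%

β_Ashcombe = 0.225 × 33.49% / 19.99% = 0.3770
β_Galt = 0.294 × 38.22% / 19.99% = 0.5621
β_Ulmer = 0.236 × 38.39% / 19.99% = 0.4532
β_Quill = 0.381 × 40.87% / 19.99% = 0.7790
β_P = Σ w_i β_i = 0.21×0.3770 + 0.27×0.5621 + 0.23×0.4532 + 0.29×0.7790 = 0.5611
MRP = 10.65% − 3.29% = 7.36%
E(R_P) = R_f + β_P × MRP = 3.29% + 0.5611 × 7.36% = 7.42%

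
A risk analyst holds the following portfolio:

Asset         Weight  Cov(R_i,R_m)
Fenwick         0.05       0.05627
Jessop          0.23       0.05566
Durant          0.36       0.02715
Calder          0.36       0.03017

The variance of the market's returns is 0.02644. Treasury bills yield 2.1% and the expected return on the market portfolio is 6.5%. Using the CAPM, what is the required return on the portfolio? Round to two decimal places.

β_Fenwick = 0.05627 / 0.02644 = 2.1282
β_Jessop = 0.05566 / 0.02644 = 2.1051
β_Durant = 0.02715 / 0.02644 = 1.0269
β_Calder = 0.03017 / 0.02644 = 1.1411
β_P = Σ w_i β_i = 0.05×2.1282 + 0.23×2.1051 + 0.36×1.0269 + 0.36×1.1411 = 1.3711
MRP = 6.5% − 2.1% = 4.40%
E(R_P) = R_f + β_P × MRP = 2.1% + 1.3711 × 4.4% = 8.13%

8.13%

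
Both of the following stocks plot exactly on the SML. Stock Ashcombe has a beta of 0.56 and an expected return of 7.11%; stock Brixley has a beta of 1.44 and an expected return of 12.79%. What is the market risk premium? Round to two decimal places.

Both satisfy E(R) = R_f + β·MRP, so the slope of the SML is
MRP = (12.79% − 7.11%) / (1.44 − 0.56) = 5.68% / 0.88 = 6.4545%

6.45%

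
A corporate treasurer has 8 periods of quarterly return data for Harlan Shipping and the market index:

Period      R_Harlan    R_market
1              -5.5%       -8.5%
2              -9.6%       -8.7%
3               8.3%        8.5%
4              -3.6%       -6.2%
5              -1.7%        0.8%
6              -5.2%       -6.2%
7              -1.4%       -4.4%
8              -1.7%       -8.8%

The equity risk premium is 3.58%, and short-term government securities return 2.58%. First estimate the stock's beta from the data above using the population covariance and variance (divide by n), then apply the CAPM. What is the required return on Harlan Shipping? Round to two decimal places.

Mean R_i = (-5.5 − 9.6 + 8.3 − 3.6 − 1.7 − 5.2 − 1.4 − 1.7) / 8 = -2.5500%
Mean R_m = (-8.5 − 8.7 + 8.5 − 6.2 + 0.8 − 6.2 − 4.4 − 8.8) / 8 = -4.1875%
Σ(R_i − R̄_i)(R_m − R̄_m) = 189.7150  ⇒  Cov = 189.7150 / 8 = 23.7144
Σ(R_m − R̄_m)² = 254.2288  ⇒  Var(R_m) = 254.2288 / 8 = 31.7786
β = Cov / Var(R_m) = 23.7144 / 31.7786 = 0.7462
E(R) = R_f + β × MRP = 2.58% + 0.7462 × 3.58% = 5.25%

5.25%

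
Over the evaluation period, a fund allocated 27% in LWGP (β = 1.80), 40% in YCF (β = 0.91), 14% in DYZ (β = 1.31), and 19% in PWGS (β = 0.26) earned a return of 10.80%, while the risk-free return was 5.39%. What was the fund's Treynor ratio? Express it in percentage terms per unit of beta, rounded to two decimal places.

5.00%

β_P = 0.27×1.80 + 0.40×0.91 + 0.14×1.31 + 0.19×0.26 = 1.0828
Treynor = (R_P − R_f) / β_P = (10.80% − 5.39%) / 1.0828 = 5.41% / 1.0828 = 5.00%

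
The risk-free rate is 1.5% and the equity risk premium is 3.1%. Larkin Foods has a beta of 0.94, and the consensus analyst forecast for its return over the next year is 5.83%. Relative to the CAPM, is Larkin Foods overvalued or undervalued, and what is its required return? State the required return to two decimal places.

Undervalued; required return 4.41%

Required return = R_f + β·MRP = 1.5% + 0.94 × 3.1% = 4.41%
Forecast 5.83% > required 4.41% → the stock plots above the SML → undervalued.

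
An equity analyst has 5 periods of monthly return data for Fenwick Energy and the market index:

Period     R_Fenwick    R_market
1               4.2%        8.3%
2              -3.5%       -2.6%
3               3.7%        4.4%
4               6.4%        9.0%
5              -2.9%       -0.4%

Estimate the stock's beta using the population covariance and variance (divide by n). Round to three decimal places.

Mean R_i = (4.2 − 3.5 + 3.7 + 6.4 − 2.9) / 5 = 1.5800%
Mean R_m = (8.3 − 2.6 + 4.4 + 9.0 − 0.4) / 5 = 3.7400%
Σ(R_i − R̄_i)(R_m − R̄_m) = 89.4540  ⇒  Cov = 89.4540 / 5 = 17.8908
Σ(R_m − R̄_m)² = 106.2320  ⇒  Var(R_m) = 106.2320 / 5 = 21.2464
β = Cov / Var(R_m) = 17.8908 / 21.2464 = 0.8421

0.842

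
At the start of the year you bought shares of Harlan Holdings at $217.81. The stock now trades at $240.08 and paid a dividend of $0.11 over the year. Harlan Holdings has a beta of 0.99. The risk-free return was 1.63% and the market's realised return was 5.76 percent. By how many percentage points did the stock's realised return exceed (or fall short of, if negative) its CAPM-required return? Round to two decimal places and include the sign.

+4.56%

Realised HPR = (P1 + D1 − P0) / P0 = (240.08 + 0.11 − 217.81) / 217.81 = 22.38 / 217.81 = 10.2750%
MRP = 5.76% − 1.63% = 4.13%
CAPM required = R_f + β·MRP = 1.63% + 0.99 × 4.13% = 5.7187%
α = realised − required = 10.2750% − 5.7187% = +4.56%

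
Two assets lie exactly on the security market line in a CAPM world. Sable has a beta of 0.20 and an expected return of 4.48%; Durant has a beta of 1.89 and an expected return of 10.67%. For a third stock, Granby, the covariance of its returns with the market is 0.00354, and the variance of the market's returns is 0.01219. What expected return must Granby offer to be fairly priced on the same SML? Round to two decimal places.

MRP = (10.67% − 4.48%) / (1.89 − 0.20) = 3.6627%
R_f = 4.48% − 0.20 × 3.6627% = 3.7475%
β_Granby = Cov / Var(R_m) = 0.00354 / 0.01219 = 0.2904
E(R_Granby) = R_f + β × MRP = 3.7475% + 0.2904 × 3.6627% = 4.81%

4.81%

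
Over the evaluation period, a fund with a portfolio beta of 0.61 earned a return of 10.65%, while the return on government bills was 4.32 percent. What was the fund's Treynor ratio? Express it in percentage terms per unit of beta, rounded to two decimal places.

Treynor = (R_P − R_f) / β_P = (10.65% − 4.32%) / 0.6100 = 6.33% / 0.6100 = 10.38%

10.38%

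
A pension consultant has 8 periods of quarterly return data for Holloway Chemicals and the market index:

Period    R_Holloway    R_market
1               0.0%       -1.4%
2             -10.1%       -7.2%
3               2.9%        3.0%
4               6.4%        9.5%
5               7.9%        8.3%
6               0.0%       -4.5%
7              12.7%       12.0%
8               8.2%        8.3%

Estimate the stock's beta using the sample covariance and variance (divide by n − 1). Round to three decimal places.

0.925

Mean R_i = (0.0 − 10.1 + 2.9 + 6.4 + 7.9 + 0.0 + 12.7 + 8.2) / 8 = 3.5000%
Mean R_m = (-1.4 − 7.2 + 3.0 + 9.5 + 8.3 − 4.5 + 12.0 + 8.3) / 8 = 3.5000%
Σ(R_i − R̄_i)(R_m − R̄_m) = 330.2500  ⇒  Cov = 330.2500 / 7 = 47.1786
Σ(R_m − R̄_m)² = 357.0800  ⇒  Var(R_m) = 357.0800 / 7 = 51.0114
β = Cov / Var(R_m) = 47.1786 / 51.0114 = 0.9249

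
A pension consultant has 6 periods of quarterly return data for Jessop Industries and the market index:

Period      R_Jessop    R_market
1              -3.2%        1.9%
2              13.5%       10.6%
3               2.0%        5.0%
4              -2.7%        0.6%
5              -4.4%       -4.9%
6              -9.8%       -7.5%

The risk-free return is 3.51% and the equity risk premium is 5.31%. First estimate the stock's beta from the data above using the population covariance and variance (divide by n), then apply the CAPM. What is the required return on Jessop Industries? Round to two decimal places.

9.52%

Mean R_i = (-3.2 + 13.5 + 2.0 − 2.7 − 4.4 − 9.8) / 6 = -0.7667%
Mean R_m = (1.9 + 10.6 + 5.0 + 0.6 − 4.9 − 7.5) / 6 = 0.9500%
Σ(R_i − R̄_i)(R_m − R̄_m) = 244.8300  ⇒  Cov = 244.8300 / 6 = 40.8050
Σ(R_m − R̄_m)² = 216.1750  ⇒  Var(R_m) = 216.1750 / 6 = 36.0292
β = Cov / Var(R_m) = 40.8050 / 36.0292 = 1.1326
E(R) = R_f + β × MRP = 3.51% + 1.1326 × 5.31% = 9.52%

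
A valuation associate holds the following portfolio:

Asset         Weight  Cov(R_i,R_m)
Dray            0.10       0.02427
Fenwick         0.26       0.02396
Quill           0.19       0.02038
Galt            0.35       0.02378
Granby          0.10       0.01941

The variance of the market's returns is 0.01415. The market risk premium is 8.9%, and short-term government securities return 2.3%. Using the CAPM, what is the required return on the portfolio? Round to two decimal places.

β_Dray = 0.02427 / 0.01415 = 1.7152
β_Fenwick = 0.02396 / 0.01415 = 1.6933
β_Quill = 0.02038 / 0.01415 = 1.4403
β_Galt = 0.02378 / 0.01415 = 1.6806
β_Granby = 0.01941 / 0.01415 = 1.3717
β_P = Σ w_i β_i = 0.10×1.7152 + 0.26×1.6933 + 0.19×1.4403 + 0.35×1.6806 + 0.10×1.3717 = 1.6108
E(R_P) = R_f + β_P × MRP = 2.3% + 1.6108 × 8.9% = 16.64%

16.64%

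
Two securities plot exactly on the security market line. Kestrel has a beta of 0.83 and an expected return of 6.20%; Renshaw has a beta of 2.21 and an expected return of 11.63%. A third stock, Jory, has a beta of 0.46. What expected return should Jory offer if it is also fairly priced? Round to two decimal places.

4.74%

MRP (SML slope) = (11.63% − 6.20%) / (2.21 − 0.83) = 5.43% / 1.38 = 3.9348%
R_f (intercept) = 6.20% − 0.83 × 3.9348% = 2.9341%
E(R_Jory) = R_f + β × MRP = 2.9341% + 0.46 × 3.9348% = 4.74%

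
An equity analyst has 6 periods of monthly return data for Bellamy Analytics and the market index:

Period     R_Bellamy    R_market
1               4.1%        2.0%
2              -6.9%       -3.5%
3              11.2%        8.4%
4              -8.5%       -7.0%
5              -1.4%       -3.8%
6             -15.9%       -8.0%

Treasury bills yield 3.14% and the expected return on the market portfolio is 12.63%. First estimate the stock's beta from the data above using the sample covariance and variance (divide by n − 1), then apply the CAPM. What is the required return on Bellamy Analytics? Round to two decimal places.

17.27%

Mean R_i = (4.1 − 6.9 + 11.2 − 8.5 − 1.4 − 15.9) / 6 = -2.9000%
Mean R_m = (2.0 − 3.5 + 8.4 − 7.0 − 3.8 − 8.0) / 6 = -1.9833%
Σ(R_i − R̄_i)(R_m − R̄_m) = 283.9400  ⇒  Cov = 283.9400 / 5 = 56.7880
Σ(R_m − R̄_m)² = 190.6483  ⇒  Var(R_m) = 190.6483 / 5 = 38.1297
β = Cov / Var(R_m) = 56.7880 / 38.1297 = 1.4893
MRP = 12.63% − 3.14% = 9.49%
E(R) = R_f + β × MRP = 3.14% + 1.4893 × 9.49% = 17.27%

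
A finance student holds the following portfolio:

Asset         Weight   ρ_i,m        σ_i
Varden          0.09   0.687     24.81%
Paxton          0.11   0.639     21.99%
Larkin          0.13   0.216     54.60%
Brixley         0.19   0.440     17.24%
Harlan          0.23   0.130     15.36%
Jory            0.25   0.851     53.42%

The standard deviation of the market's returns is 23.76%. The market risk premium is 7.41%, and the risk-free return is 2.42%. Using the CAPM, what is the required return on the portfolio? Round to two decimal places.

β_Varden = 0.687 × 24.81% / 23.76% = 0.7174
β_Paxton = 0.639 × 21.99% / 23.76% = 0.5914
β_Larkin = 0.216 × 54.60% / 23.76% = 0.4964
β_Brixley = 0.440 × 17.24% / 23.76% = 0.3193
β_Harlan = 0.130 × 15.36% / 23.76% = 0.0840
β_Jory = 0.851 × 53.42% / 23.76% = 1.9133
β_P = Σ w_i β_i = 0.09×0.7174 + 0.11×0.5914 + 0.13×0.4964 + 0.19×0.3193 + 0.23×0.0840 + 0.25×1.9133 = 0.7525
E(R_P) = R_f + β_P × MRP = 2.42% + 0.7525 × 7.41% = 8.00%

8.00%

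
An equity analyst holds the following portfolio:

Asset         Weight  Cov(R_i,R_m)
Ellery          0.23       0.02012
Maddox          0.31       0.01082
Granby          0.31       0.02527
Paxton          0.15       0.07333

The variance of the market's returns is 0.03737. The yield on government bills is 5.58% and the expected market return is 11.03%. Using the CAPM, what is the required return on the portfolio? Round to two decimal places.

9.49%

β_Ellery = 0.02012 / 0.03737 = 0.5384
β_Maddox = 0.01082 / 0.03737 = 0.2895
β_Granby = 0.02527 / 0.03737 = 0.6762
β_Paxton = 0.07333 / 0.03737 = 1.9623
β_P = Σ w_i β_i = 0.23×0.5384 + 0.31×0.2895 + 0.31×0.6762 + 0.15×1.9623 = 0.7175
MRP = 11.03% − 5.58% = 5.45%
E(R_P) = R_f + β_P × MRP = 5.58% + 0.7175 × 5.45% = 9.49%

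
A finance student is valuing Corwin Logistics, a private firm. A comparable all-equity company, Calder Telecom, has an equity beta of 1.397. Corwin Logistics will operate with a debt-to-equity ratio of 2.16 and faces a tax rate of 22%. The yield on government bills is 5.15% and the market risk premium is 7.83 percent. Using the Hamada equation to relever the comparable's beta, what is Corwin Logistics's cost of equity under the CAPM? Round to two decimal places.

34.52%

β_L = β_U × [1 + (1 − t)(D/E)] = 1.397 × [1 + (1 − 0.22) × 2.16]
    = 1.397 × [1 + 0.78 × 2.16] = 1.397 × 2.6848 = 3.7507
E(R) = R_f + β_L × MRP = 5.15% + 3.7507 × 7.83% = 34.52%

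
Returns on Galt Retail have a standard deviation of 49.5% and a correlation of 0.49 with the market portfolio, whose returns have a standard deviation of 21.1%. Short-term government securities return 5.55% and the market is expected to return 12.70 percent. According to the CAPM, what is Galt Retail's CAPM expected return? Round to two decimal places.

13.77%

β = ρ × σ_i / σ_m = 0.49 × 49.5% / 21.1% = 1.1495
MRP = 12.70% − 5.55% = 7.15%
E(R) = 5.55% + 1.1495 × 7.15% = 13.77%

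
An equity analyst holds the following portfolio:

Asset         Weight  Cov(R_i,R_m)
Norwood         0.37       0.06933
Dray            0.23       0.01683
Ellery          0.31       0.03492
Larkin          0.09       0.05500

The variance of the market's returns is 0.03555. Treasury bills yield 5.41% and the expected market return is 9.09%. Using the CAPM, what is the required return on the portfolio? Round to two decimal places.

β_Norwood = 0.06933 / 0.03555 = 1.9502
β_Dray = 0.01683 / 0.03555 = 0.4734
β_Ellery = 0.03492 / 0.03555 = 0.9823
β_Larkin = 0.05500 / 0.03555 = 1.5471
β_P = Σ w_i β_i = 0.37×1.9502 + 0.23×0.4734 + 0.31×0.9823 + 0.09×1.5471 = 1.2742
MRP = 9.09% − 5.41% = 3.68%
E(R_P) = R_f + β_P × MRP = 5.41% + 1.2742 × 3.68% = 10.10%

10.10%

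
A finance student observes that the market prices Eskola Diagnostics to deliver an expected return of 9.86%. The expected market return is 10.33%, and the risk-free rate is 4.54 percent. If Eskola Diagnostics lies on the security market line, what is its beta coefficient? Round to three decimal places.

0.919

MRP = 10.33% − 4.54% = 5.79%
β = (E(R) − R_f) / MRP = (9.86% − 4.54%) / 5.79% = 5.32% / 5.79% = 0.919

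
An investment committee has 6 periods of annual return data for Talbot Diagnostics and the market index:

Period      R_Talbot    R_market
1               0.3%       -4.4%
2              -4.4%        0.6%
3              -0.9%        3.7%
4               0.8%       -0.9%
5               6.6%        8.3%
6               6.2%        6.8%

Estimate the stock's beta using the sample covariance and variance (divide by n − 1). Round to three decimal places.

0.591

Mean R_i = (0.3 − 4.4 − 0.9 + 0.8 + 6.6 + 6.2) / 6 = 1.4333%
Mean R_m = (-4.4 + 0.6 + 3.7 − 0.9 + 8.3 + 6.8) / 6 = 2.3500%
Σ(R_i − R̄_i)(R_m − R̄_m) = 68.7200  ⇒  Cov = 68.7200 / 5 = 13.7440
Σ(R_m − R̄_m)² = 116.2150  ⇒  Var(R_m) = 116.2150 / 5 = 23.2430
β = Cov / Var(R_m) = 13.7440 / 23.2430 = 0.5913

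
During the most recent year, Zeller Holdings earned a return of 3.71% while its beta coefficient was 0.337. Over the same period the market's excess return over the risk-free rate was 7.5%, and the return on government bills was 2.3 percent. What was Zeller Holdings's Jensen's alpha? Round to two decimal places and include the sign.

-1.12%

CAPM benchmark = R_f + β(R_m − R_f) = 2.3% + 0.337 × 7.5% = 4.8275%
α = actual − benchmark = 3.71% − 4.8275% = -1.12%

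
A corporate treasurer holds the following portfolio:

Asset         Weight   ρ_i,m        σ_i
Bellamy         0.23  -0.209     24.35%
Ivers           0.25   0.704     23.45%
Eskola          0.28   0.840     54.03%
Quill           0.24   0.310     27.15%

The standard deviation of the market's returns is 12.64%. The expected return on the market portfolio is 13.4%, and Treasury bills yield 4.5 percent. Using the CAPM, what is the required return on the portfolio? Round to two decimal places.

β_Bellamy = -0.209 × 24.35% / 12.64% = -0.4026
β_Ivers = 0.704 × 23.45% / 12.64% = 1.3061
β_Eskola = 0.840 × 54.03% / 12.64% = 3.5906
β_Quill = 0.310 × 27.15% / 12.64% = 0.6659
β_P = Σ w_i β_i = 0.23×-0.4026 + 0.25×1.3061 + 0.28×3.5906 + 0.24×0.6659 = 1.3991
MRP = 13.4% − 4.5% = 8.90%
E(R_P) = R_f + β_P × MRP = 4.5% + 1.3991 × 8.9% = 16.95%

16.95%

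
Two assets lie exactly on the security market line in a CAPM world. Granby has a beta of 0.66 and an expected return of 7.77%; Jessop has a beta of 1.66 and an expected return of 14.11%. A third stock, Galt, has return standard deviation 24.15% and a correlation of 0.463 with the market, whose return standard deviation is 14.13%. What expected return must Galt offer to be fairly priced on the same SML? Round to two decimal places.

8.60%

MRP = (14.11% − 7.77%) / (1.66 − 0.66) = 6.3400%
R_f = 7.77% − 0.66 × 6.3400% = 3.5856%
β_Galt = ρ·σ_i/σ_m = 0.463 × 24.15 / 14.13 = 0.7913
E(R_Galt) = R_f + β × MRP = 3.5856% + 0.7913 × 6.3400% = 8.60%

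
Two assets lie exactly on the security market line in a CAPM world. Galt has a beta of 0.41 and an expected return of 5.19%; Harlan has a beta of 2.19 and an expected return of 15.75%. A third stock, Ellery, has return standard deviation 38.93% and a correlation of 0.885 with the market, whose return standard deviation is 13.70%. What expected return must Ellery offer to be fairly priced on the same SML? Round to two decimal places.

17.68%

MRP = (15.75% − 5.19%) / (2.19 − 0.41) = 5.9326%
R_f = 5.19% − 0.41 × 5.9326% = 2.7576%
β_Ellery = ρ·σ_i/σ_m = 0.885 × 38.93 / 13.70 = 2.5148
E(R_Ellery) = R_f + β × MRP = 2.7576% + 2.5148 × 5.9326% = 17.68%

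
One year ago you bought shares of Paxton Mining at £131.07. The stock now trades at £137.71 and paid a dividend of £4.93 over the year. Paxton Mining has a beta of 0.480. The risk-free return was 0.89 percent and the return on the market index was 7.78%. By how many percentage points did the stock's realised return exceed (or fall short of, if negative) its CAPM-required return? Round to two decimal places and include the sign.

Realised HPR = (P1 + D1 − P0) / P0 = (137.71 + 4.93 − 131.07) / 131.07 = 11.57 / 131.07 = 8.8273%
MRP = 7.78% − 0.89% = 6.89%
CAPM required = R_f + β·MRP = 0.89% + 0.480 × 6.89% = 4.19720%
α = realised − required = 8.8273% − 4.19720% = +4.63%

+4.63%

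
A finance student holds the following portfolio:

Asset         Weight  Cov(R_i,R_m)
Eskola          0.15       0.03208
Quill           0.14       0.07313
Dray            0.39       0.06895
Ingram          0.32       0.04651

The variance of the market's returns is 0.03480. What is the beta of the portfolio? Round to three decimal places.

1.633

β_Eskola = 0.03208 / 0.03480 = 0.9218
β_Quill = 0.07313 / 0.03480 = 2.1014
β_Dray = 0.06895 / 0.03480 = 1.9813
β_Ingram = 0.04651 / 0.03480 = 1.3365
β_P = Σ w_i β_i = 0.15×0.9218 + 0.14×2.1014 + 0.39×1.9813 + 0.32×1.3365 = 1.6329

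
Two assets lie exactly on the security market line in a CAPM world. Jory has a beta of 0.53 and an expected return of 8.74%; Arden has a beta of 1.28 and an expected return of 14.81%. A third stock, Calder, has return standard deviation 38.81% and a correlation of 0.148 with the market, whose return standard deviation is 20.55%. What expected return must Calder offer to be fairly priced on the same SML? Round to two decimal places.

MRP = (14.81% − 8.74%) / (1.28 − 0.53) = 8.0933%
R_f = 8.74% − 0.53 × 8.0933% = 4.4506%
β_Calder = ρ·σ_i/σ_m = 0.148 × 38.81 / 20.55 = 0.2795
E(R_Calder) = R_f + β × MRP = 4.4506% + 0.2795 × 8.0933% = 6.71%

6.71%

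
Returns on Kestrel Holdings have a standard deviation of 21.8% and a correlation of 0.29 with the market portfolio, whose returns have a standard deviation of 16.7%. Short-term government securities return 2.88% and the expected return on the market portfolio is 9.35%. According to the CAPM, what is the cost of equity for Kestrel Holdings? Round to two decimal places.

β = ρ × σ_i / σ_m = 0.29 × 21.8% / 16.7% = 0.3786
MRP = 9.35% − 2.88% = 6.47%
E(R) = 2.88% + 0.3786 × 6.47% = 5.33%

5.33%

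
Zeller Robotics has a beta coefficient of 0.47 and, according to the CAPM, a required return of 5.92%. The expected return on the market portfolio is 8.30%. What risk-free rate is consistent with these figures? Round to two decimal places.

3.81%

E(R) = R_f + β(E(R_m) − R_f) = R_f(1 − β) + β·E(R_m)
5.92% = R_f × (1 − 0.47) + 0.47 × 8.30%
5.92% = R_f × 0.53 + 3.9010%
R_f = (5.92% − 3.9010%) / 0.53 = 3.81%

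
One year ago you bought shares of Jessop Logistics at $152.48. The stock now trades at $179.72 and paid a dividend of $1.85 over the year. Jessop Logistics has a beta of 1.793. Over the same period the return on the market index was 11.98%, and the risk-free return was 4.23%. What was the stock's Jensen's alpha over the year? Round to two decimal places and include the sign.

Realised HPR = (P1 + D1 − P0) / P0 = (179.72 + 1.85 − 152.48) / 152.48 = 29.09 / 152.48 = 19.0779%
MRP = 11.98% − 4.23% = 7.75%
CAPM required = R_f + β·MRP = 4.23% + 1.793 × 7.75% = 18.12575%
α = realised − required = 19.0779% − 18.12575% = +0.95%

+0.95%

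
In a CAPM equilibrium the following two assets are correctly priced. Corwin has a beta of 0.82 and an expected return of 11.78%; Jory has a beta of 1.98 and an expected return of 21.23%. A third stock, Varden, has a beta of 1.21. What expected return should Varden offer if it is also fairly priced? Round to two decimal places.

MRP (SML slope) = (21.23% − 11.78%) / (1.98 − 0.82) = 9.45% / 1.16 = 8.1466%
R_f (intercept) = 11.78% − 0.82 × 8.1466% = 5.0998%
E(R_Varden) = R_f + β × MRP = 5.0998% + 1.21 × 8.1466% = 14.96%

14.96%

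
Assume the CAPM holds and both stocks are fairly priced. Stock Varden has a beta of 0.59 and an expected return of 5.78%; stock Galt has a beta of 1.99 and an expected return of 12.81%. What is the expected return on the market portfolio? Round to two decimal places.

7.84%

Both satisfy E(R) = R_f + β·MRP, so the slope of the SML is
MRP = (12.81% − 5.78%) / (1.99 − 0.59) = 7.03% / 1.40 = 5.0214%
R_f = E(R_Varden) − β_Varden·MRP = 5.78% − 0.59 × 5.0214% = 2.8174%
E(R_m) = R_f + MRP = 2.8174% + 5.0214% = 7.84%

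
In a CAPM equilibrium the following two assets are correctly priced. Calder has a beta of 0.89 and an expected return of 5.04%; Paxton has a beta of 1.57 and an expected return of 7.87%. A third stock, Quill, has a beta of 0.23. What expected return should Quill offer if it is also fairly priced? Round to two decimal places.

2.29%

MRP (SML slope) = (7.87% − 5.04%) / (1.57 − 0.89) = 2.83% / 0.68 = 4.1618%
R_f (intercept) = 5.04% − 0.89 × 4.1618% = 1.3360%
E(R_Quill) = R_f + β × MRP = 1.3360% + 0.23 × 4.1618% = 2.29%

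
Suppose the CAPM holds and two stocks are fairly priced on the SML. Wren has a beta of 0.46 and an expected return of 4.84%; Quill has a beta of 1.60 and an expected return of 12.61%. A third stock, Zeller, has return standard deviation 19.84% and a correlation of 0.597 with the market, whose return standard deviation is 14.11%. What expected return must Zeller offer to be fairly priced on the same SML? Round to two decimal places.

MRP = (12.61% − 4.84%) / (1.60 − 0.46) = 6.8158%
R_f = 4.84% − 0.46 × 6.8158% = 1.7047%
β_Zeller = ρ·σ_i/σ_m = 0.597 × 19.84 / 14.11 = 0.8394
E(R_Zeller) = R_f + β × MRP = 1.7047% + 0.8394 × 6.8158% = 7.43%

7.43%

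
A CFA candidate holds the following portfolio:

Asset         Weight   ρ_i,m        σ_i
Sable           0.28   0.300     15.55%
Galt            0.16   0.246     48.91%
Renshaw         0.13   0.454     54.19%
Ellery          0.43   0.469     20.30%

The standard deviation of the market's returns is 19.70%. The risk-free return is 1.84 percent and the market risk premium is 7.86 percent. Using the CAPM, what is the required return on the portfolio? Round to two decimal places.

6.04%

β_Sable = 0.300 × 15.55% / 19.70% = 0.2368
β_Galt = 0.246 × 48.91% / 19.70% = 0.6108
β_Renshaw = 0.454 × 54.19% / 19.70% = 1.2488
β_Ellery = 0.469 × 20.30% / 19.70% = 0.4833
β_P = Σ w_i β_i = 0.28×0.2368 + 0.16×0.6108 + 0.13×1.2488 + 0.43×0.4833 = 0.5342
E(R_P) = R_f + β_P × MRP = 1.84% + 0.5342 × 7.86% = 6.04%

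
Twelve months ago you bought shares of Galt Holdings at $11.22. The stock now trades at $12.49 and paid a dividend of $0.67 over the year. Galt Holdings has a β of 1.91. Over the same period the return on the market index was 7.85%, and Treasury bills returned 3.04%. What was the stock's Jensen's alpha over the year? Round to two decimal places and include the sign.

+5.06%

Realised HPR = (P1 + D1 − P0) / P0 = (12.49 + 0.67 − 11.22) / 11.22 = 1.94 / 11.22 = 17.2906%
MRP = 7.85% − 3.04% = 4.81%
CAPM required = R_f + β·MRP = 3.04% + 1.91 × 4.81% = 12.2271%
α = realised − required = 17.2906% − 12.2271% = +5.06%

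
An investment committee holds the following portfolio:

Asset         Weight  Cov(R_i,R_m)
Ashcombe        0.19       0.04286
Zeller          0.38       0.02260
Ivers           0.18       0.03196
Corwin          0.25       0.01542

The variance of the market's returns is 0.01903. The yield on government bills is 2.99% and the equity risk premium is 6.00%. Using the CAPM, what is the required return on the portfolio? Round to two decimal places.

11.29%

β_Ashcombe = 0.04286 / 0.01903 = 2.2522
β_Zeller = 0.02260 / 0.01903 = 1.1876
β_Ivers = 0.03196 / 0.01903 = 1.6795
β_Corwin = 0.01542 / 0.01903 = 0.8103
β_P = Σ w_i β_i = 0.19×2.2522 + 0.38×1.1876 + 0.18×1.6795 + 0.25×0.8103 = 1.3841
E(R_P) = R_f + β_P × MRP = 2.99% + 1.3841 × 6.00% = 11.29%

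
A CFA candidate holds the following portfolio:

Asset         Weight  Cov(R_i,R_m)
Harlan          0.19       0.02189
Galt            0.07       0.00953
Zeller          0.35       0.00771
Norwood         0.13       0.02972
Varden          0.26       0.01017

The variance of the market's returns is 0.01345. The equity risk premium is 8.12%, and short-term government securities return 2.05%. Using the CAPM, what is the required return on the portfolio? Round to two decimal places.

10.52%

β_Harlan = 0.02189 / 0.01345 = 1.6275
β_Galt = 0.00953 / 0.01345 = 0.7086
β_Zeller = 0.00771 / 0.01345 = 0.5732
β_Norwood = 0.02972 / 0.01345 = 2.2097
β_Varden = 0.01017 / 0.01345 = 0.7561
β_P = Σ w_i β_i = 0.19×1.6275 + 0.07×0.7086 + 0.35×0.5732 + 0.13×2.2097 + 0.26×0.7561 = 1.0433
E(R_P) = R_f + β_P × MRP = 2.05% + 1.0433 × 8.12% = 10.52%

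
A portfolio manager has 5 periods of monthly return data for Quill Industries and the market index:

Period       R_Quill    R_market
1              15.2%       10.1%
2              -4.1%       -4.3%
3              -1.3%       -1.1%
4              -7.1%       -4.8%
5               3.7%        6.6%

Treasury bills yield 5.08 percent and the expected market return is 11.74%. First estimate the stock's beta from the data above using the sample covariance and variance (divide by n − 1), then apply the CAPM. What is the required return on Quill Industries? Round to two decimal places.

Mean R_i = (15.2 − 4.1 − 1.3 − 7.1 + 3.7) / 5 = 1.2800%
Mean R_m = (10.1 − 4.3 − 1.1 − 4.8 + 6.6) / 5 = 1.3000%
Σ(R_i − R̄_i)(R_m − R̄_m) = 222.7600  ⇒  Cov = 222.7600 / 4 = 55.6900
Σ(R_m − R̄_m)² = 179.8600  ⇒  Var(R_m) = 179.8600 / 4 = 44.9650
β = Cov / Var(R_m) = 55.6900 / 44.9650 = 1.2385
MRP = 11.74% − 5.08% = 6.66%
E(R) = R_f + β × MRP = 5.08% + 1.2385 × 6.66% = 13.33%

13.33%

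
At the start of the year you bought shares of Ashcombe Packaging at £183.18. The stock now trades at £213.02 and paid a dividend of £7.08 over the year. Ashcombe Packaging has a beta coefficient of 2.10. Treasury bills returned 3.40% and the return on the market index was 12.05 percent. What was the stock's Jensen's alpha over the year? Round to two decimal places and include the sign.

Realised HPR = (P1 + D1 − P0) / P0 = (213.02 + 7.08 − 183.18) / 183.18 = 36.92 / 183.18 = 20.1550%
MRP = 12.05% − 3.40% = 8.65%
CAPM required = R_f + β·MRP = 3.40% + 2.10 × 8.65% = 21.5650%
α = realised − required = 20.1550% − 21.5650% = -1.41%

-1.41%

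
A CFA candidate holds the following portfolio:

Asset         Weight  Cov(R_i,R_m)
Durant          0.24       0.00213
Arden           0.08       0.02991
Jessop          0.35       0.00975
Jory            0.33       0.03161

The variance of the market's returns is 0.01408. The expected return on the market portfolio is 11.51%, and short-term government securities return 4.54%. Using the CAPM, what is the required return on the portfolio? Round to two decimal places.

β_Durant = 0.00213 / 0.01408 = 0.1513
β_Arden = 0.02991 / 0.01408 = 2.1243
β_Jessop = 0.00975 / 0.01408 = 0.6925
β_Jory = 0.03161 / 0.01408 = 2.2450
β_P = Σ w_i β_i = 0.24×0.1513 + 0.08×2.1243 + 0.35×0.6925 + 0.33×2.2450 = 1.1895
MRP = 11.51% − 4.54% = 6.97%
E(R_P) = R_f + β_P × MRP = 4.54% + 1.1895 × 6.97% = 12.83%

12.83%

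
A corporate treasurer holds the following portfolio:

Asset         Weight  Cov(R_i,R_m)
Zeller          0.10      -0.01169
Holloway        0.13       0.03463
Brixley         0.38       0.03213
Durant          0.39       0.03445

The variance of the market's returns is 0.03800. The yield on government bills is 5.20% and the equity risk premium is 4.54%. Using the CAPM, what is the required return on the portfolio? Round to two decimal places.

8.66%

β_Zeller = -0.01169 / 0.03800 = -0.3076
β_Holloway = 0.03463 / 0.03800 = 0.9113
β_Brixley = 0.03213 / 0.03800 = 0.8455
β_Durant = 0.03445 / 0.03800 = 0.9066
β_P = Σ w_i β_i = 0.10×-0.3076 + 0.13×0.9113 + 0.38×0.8455 + 0.39×0.9066 = 0.7626
E(R_P) = R_f + β_P × MRP = 5.20% + 0.7626 × 4.54% = 8.66%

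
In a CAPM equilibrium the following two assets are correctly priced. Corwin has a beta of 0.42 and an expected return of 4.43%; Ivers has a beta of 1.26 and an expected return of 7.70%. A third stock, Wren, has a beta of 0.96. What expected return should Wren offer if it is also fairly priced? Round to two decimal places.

6.53%

MRP (SML slope) = (7.70% − 4.43%) / (1.26 − 0.42) = 3.27% / 0.84 = 3.8929%
R_f (intercept) = 4.43% − 0.42 × 3.8929% = 2.7950%
E(R_Wren) = R_f + β × MRP = 2.7950% + 0.96 × 3.8929% = 6.53%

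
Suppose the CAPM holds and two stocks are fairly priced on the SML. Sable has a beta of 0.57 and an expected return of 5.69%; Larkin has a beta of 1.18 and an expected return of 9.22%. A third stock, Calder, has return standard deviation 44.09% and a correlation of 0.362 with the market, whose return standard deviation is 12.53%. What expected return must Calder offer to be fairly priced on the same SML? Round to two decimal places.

MRP = (9.22% − 5.69%) / (1.18 − 0.57) = 5.7869%
R_f = 5.69% − 0.57 × 5.7869% = 2.3915%
β_Calder = ρ·σ_i/σ_m = 0.362 × 44.09 / 12.53 = 1.2738
E(R_Calder) = R_f + β × MRP = 2.3915% + 1.2738 × 5.7869% = 9.76%

9.76%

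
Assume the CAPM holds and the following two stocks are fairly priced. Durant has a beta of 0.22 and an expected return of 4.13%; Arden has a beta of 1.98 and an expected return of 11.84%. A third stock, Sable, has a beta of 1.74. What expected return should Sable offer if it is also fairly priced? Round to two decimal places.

MRP (SML slope) = (11.84% − 4.13%) / (1.98 − 0.22) = 7.71% / 1.76 = 4.3807%
R_f (intercept) = 4.13% − 0.22 × 4.3807% = 3.1662%
E(R_Sable) = R_f + β × MRP = 3.1662% + 1.74 × 4.3807% = 10.79%

10.79%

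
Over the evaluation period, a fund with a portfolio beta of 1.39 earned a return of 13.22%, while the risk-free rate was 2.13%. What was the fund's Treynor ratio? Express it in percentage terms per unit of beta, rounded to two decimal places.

7.98%

Treynor = (R_P − R_f) / β_P = (13.22% − 2.13%) / 1.3900 = 11.09% / 1.3900 = 7.98%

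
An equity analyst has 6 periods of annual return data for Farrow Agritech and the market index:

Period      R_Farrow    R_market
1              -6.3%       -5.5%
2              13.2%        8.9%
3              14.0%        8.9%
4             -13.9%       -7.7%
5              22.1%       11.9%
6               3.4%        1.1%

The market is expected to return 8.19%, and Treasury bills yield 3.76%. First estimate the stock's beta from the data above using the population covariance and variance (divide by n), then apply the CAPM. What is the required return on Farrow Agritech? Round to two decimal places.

Mean R_i = (-6.3 + 13.2 + 14.0 − 13.9 + 22.1 + 3.4) / 6 = 5.4167%
Mean R_m = (-5.5 + 8.9 + 8.9 − 7.7 + 11.9 + 1.1) / 6 = 2.9333%
Σ(R_i − R̄_i)(R_m − R̄_m) = 555.1567  ⇒  Cov = 555.1567 / 6 = 92.5261
Σ(R_m − R̄_m)² = 339.1533  ⇒  Var(R_m) = 339.1533 / 6 = 56.5256
β = Cov / Var(R_m) = 92.5261 / 56.5256 = 1.6369
MRP = 8.19% − 3.76% = 4.43%
E(R) = R_f + β × MRP = 3.76% + 1.6369 × 4.43% = 11.01%

11.01%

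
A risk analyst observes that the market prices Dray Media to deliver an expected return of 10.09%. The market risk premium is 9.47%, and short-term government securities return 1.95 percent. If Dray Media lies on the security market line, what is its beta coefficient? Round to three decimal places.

0.860

β = (E(R) − R_f) / MRP = (10.09% − 1.95%) / 9.47% = 8.14% / 9.47% = 0.860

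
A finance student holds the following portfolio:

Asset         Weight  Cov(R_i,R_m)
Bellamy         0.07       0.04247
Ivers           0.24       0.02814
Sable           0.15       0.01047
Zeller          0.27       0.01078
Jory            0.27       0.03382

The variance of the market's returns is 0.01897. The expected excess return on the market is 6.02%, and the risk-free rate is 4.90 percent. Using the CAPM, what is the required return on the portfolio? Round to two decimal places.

β_Bellamy = 0.04247 / 0.01897 = 2.2388
β_Ivers = 0.02814 / 0.01897 = 1.4834
β_Sable = 0.01047 / 0.01897 = 0.5519
β_Zeller = 0.01078 / 0.01897 = 0.5683
β_Jory = 0.03382 / 0.01897 = 1.7828
β_P = Σ w_i β_i = 0.07×2.2388 + 0.24×1.4834 + 0.15×0.5519 + 0.27×0.5683 + 0.27×1.7828 = 1.2303
E(R_P) = R_f + β_P × MRP = 4.90% + 1.2303 × 6.02% = 12.31%

12.31%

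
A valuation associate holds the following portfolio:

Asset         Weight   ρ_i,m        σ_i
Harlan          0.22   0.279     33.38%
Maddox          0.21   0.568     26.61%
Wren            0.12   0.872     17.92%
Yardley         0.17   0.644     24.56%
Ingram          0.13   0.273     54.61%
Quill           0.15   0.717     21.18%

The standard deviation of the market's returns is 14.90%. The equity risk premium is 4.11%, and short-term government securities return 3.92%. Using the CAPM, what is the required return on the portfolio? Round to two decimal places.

β_Harlan = 0.279 × 33.38% / 14.90% = 0.6250
β_Maddox = 0.568 × 26.61% / 14.90% = 1.0144
β_Wren = 0.872 × 17.92% / 14.90% = 1.0487
β_Yardley = 0.644 × 24.56% / 14.90% = 1.0615
β_Ingram = 0.273 × 54.61% / 14.90% = 1.0006
β_Quill = 0.717 × 21.18% / 14.90% = 1.0192
β_P = Σ w_i β_i = 0.22×0.6250 + 0.21×1.0144 + 0.12×1.0487 + 0.17×1.0615 + 0.13×1.0006 + 0.15×1.0192 = 0.9398
E(R_P) = R_f + β_P × MRP = 3.92% + 0.9398 × 4.11% = 7.78%

7.78%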